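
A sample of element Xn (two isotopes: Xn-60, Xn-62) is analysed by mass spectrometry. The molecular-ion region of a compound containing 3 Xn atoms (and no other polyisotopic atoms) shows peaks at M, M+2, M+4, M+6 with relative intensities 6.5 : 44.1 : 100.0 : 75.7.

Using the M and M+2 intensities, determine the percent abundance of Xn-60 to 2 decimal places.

Let p = fractional abundance of Xn-60. I(M+2)/I(M) = [C(3,1)·p^2·(1−p)] / p^3 = 3·(1−p)/p = 44.1/6.5 = 6.7846
(1−p)/p = 6.7846/3 = 2.2615  ⇒  p = 1/(1 + 2.2615) = 0.3066
Xn-60: 30.66%, Xn-62: 69.34%.

30.66%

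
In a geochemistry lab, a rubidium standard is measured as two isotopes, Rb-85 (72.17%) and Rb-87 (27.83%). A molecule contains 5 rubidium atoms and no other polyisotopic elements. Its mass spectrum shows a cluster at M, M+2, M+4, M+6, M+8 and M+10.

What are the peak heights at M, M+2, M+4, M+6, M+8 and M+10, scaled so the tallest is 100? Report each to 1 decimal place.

51.9 : 100.0 : 77.1 : 29.7 : 5.7 : 0.4

Each Rb atom is independently Rb-85 (p = 0.7217) or Rb-87 (q = 0.2783); the cluster is the binomial expansion (p + q)^5.
P(M) = 0.7217^5 = 0.195787
P(M+2) = 5 × 0.7217^4 × 0.2783^1 = 0.377494
P(M+4) = 10 × 0.7217^3 × 0.2783^2 = 0.291136
P(M+6) = 10 × 0.7217^2 × 0.2783^3 = 0.112267
P(M+8) = 5 × 0.7217^1 × 0.2783^4 = 0.021646
P(M+10) = 0.2783^5 = 0.001669
The M+2 peak is largest (0.377494); scaling to 100 gives 51.9 : 100.0 : 77.1 : 29.7 : 5.7 : 0.4.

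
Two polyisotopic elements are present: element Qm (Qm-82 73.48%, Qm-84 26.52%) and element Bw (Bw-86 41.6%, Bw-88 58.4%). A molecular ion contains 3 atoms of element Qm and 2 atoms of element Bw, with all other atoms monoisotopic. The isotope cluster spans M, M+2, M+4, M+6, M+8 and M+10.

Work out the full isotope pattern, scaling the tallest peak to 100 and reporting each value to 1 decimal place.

Element Qm pattern (n=3): 0.39674133 : 0.42956914 : 0.15503774 : 0.01865179
Element Bw pattern (n=2): 0.173056 : 0.485888 : 0.341056
Convolve the two distributions (both contribute in 2-u steps):
  M: 0.39674133×0.173056 = 0.068658
  M+2: 0.39674133×0.485888 + 0.42956914×0.173056 = 0.267111
  M+4: 0.39674133×0.341056 + 0.42956914×0.485888 + 0.15503774×0.173056 = 0.370864
  M+6: 0.42956914×0.341056 + 0.15503774×0.485888 + 0.01865179×0.173056 = 0.225066
  M+8: 0.15503774×0.341056 + 0.01865179×0.485888 = 0.061939
  M+10: 0.01865179×0.341056 = 0.006361
Scale to base peak (0.370864) = 100: 18.5 : 72.0 : 100.0 : 60.7 : 16.7 : 1.7

18.5 : 72.0 : 100.0 : 60.7 : 16.7 : 1.7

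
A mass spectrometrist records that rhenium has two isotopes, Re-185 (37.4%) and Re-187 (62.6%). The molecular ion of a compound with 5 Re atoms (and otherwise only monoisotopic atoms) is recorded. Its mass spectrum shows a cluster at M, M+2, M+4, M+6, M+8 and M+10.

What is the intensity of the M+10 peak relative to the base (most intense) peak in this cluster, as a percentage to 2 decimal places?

Binomial terms of (0.374 + 0.626)^5: M 0.0073, M+2 0.0612, M+4 0.2050, M+6 0.3431, M+8 0.2872, M+10 0.0961 → M+6 is the base peak.
P(M+6) = C(5,3) × 0.374^2 × 0.626^3 = 10 × 0.139876 × 0.24531438 = 0.343136 (base)
P(M+10) = C(5,5) × 0.374^0 × 0.626^5 = 1 × 1.0000 × 0.09613282 = 0.096133
Relative intensity = 0.096133 / 0.343136 × 100 = 28.02

28.02%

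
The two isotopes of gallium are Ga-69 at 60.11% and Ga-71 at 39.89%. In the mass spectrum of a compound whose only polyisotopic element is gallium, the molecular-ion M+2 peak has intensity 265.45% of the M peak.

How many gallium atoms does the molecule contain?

With n Ga atoms, P(M+2)/P(M) = C(n,1)·p^(n−1)q / p^n = n·q/p = n · 0.3989/0.6011.
n = 2.6545 × 0.6011/0.3989 = 4.00 ≈ 4

4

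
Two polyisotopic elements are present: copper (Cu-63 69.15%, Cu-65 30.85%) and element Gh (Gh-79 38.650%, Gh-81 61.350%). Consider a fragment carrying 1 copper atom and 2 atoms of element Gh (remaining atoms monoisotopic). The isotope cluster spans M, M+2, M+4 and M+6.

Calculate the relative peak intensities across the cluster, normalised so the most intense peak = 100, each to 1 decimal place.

Copper pattern (n=1): 0.6915 : 0.3085
Element Gh pattern (n=2): 0.14938225 : 0.4742355 : 0.37638225
Convolve the two distributions (both contribute in 2-u steps):
  M: 0.6915×0.14938225 = 0.103298
  M+2: 0.6915×0.4742355 + 0.3085×0.14938225 = 0.374018
  M+4: 0.6915×0.37638225 + 0.3085×0.4742355 = 0.406570
  M+6: 0.3085×0.37638225 = 0.116114
Scale to base peak (0.406570) = 100: 25.4 : 92.0 : 100.0 : 28.6

25.4 : 92.0 : 100.0 : 28.6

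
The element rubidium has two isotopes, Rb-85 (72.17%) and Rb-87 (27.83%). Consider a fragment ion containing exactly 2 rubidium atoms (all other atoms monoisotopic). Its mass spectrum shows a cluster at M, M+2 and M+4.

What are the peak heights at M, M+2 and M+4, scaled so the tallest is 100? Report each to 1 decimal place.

100.0 : 77.1 : 14.9

Each Rb atom is independently Rb-85 (p = 0.7217) or Rb-87 (q = 0.2783); the cluster is the binomial expansion (p + q)^2.
P(M) = 0.7217^2 = 0.520851
P(M+2) = 2 × 0.7217^1 × 0.2783^1 = 0.401698
P(M+4) = 0.2783^2 = 0.077451
The M peak is largest (0.520851); scaling to 100 gives 100.0 : 77.1 : 14.9.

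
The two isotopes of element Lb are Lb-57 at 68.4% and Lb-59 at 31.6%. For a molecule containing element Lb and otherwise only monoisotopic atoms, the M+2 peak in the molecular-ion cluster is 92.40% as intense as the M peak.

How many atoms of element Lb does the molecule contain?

For n independent Lb atoms, I(M+2)/I(M) = n · (abundance Lb-59) / (abundance Lb-57) = n · 0.316/0.684.
n = 0.9240 × 0.684/0.316 = 2.00 ≈ 2

2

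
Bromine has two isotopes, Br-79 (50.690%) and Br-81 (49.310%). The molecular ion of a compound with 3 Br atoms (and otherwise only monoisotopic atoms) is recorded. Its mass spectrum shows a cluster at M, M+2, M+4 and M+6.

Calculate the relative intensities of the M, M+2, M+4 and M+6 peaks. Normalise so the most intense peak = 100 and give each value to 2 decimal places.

Expanding (0.50690 + 0.49310)^3:
P(M) = 0.50690^3 = 0.130247
P(M+2) = 3 × 0.50690^2 × 0.49310^1 = 0.380103
P(M+4) = 3 × 0.50690^1 × 0.49310^2 = 0.369755
P(M+6) = 0.49310^3 = 0.119896
The M+2 peak is largest (0.380103); scaling to 100 gives 34.27 : 100.00 : 97.28 : 31.54.

34.27 : 100.00 : 97.28 : 31.54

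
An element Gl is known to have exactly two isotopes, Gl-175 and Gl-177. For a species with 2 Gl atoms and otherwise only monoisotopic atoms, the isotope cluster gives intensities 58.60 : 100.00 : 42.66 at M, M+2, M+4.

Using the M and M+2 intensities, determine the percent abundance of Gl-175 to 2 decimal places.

53.96%

Write p for the Gl-175 fraction. I(M+2)/I(M) = [C(2,1)·p^1·(1−p)] / p^2 = 2·(1−p)/p = 100.00/58.60 = 1.7065
(1−p)/p = 1.7065/2 = 0.8532  ⇒  p = 1/(1 + 0.8532) = 0.5396
Gl-175: 53.96%, Gl-177: 46.04%.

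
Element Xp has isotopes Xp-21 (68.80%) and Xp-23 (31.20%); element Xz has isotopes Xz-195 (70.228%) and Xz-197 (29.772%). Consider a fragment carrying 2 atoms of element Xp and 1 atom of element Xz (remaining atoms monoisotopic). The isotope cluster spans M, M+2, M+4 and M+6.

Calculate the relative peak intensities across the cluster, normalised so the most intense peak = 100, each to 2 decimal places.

75.14 : 100.00 : 44.34 : 6.55

Element Xp pattern (n=2): 0.473344 : 0.429312 : 0.097344
Element Xz pattern (n=1): 0.70228 : 0.29772
Convolve the two distributions (both contribute in 2-u steps):
  M: 0.473344×0.70228 = 0.332420
  M+2: 0.473344×0.29772 + 0.429312×0.70228 = 0.442421
  M+4: 0.429312×0.29772 + 0.097344×0.70228 = 0.196178
  M+6: 0.097344×0.29772 = 0.028981
Scale to base peak (0.442421) = 100: 75.14 : 100.00 : 44.34 : 6.55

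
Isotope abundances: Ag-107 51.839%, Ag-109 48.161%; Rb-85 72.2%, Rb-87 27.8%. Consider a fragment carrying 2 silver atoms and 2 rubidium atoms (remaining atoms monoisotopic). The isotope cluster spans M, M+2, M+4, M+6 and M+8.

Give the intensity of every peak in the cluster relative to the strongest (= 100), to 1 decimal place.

Silver pattern (n=2): 0.26872819 : 0.49932362 : 0.23194819
Rubidium pattern (n=2): 0.521284 : 0.401432 : 0.077284
Convolve the two distributions (both contribute in 2-u steps):
  M: 0.26872819×0.521284 = 0.140084
  M+2: 0.26872819×0.401432 + 0.49932362×0.521284 = 0.368166
  M+4: 0.26872819×0.077284 + 0.49932362×0.401432 + 0.23194819×0.521284 = 0.342124
  M+6: 0.49932362×0.077284 + 0.23194819×0.401432 = 0.131701
  M+8: 0.23194819×0.077284 = 0.017926
Scale to base peak (0.368166) = 100: 38.0 : 100.0 : 92.9 : 35.8 : 4.9

38.0 : 100.0 : 92.9 : 35.8 : 4.9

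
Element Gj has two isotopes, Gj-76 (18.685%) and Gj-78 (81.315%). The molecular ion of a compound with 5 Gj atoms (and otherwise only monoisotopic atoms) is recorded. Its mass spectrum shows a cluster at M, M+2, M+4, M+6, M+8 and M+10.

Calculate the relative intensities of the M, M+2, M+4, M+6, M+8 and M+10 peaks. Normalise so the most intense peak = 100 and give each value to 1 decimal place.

The 5 Gj atoms are independent, so intensities follow the terms of (0.18685 + 0.81315)^5.
P(M) = 0.18685^5 = 0.000228
P(M+2) = 5 × 0.18685^4 × 0.81315^1 = 0.004956
P(M+4) = 10 × 0.18685^3 × 0.81315^2 = 0.043134
P(M+6) = 10 × 0.18685^2 × 0.81315^3 = 0.187715
P(M+8) = 5 × 0.18685^1 × 0.81315^4 = 0.408456
P(M+10) = 0.81315^5 = 0.355511
The M+8 peak is largest (0.408456); scaling to 100 gives 0.1 : 1.2 : 10.6 : 46.0 : 100.0 : 87.0.

0.1 : 1.2 : 10.6 : 46.0 : 100.0 : 87.0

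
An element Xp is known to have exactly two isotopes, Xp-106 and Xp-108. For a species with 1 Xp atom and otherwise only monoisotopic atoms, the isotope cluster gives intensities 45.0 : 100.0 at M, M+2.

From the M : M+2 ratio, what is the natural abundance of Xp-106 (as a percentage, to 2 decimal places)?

If p is the fraction of Xp that is Xp-106, then I(M+2)/I(M) = [C(1,1)·p^0·(1−p)] / p^1 = 1·(1−p)/p = 100.0/45.0 = 2.2222
(1−p)/p = 2.2222/1 = 2.2222  ⇒  p = 1/(1 + 2.2222) = 0.3103
Xp-106: 31.03%, Xp-108: 68.97%.

31.03%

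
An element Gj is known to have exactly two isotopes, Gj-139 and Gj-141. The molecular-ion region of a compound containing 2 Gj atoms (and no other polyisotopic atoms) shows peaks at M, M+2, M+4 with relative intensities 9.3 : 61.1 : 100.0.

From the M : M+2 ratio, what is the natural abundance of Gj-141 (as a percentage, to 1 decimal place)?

Let p = fractional abundance of Gj-139. I(M+2)/I(M) = [C(2,1)·p^1·(1−p)] / p^2 = 2·(1−p)/p = 61.1/9.3 = 6.5699
(1−p)/p = 6.5699/2 = 3.2849  ⇒  p = 1/(1 + 3.2849) = 0.2334
Gj-139: 23.3%, Gj-141: 76.7%.

76.7%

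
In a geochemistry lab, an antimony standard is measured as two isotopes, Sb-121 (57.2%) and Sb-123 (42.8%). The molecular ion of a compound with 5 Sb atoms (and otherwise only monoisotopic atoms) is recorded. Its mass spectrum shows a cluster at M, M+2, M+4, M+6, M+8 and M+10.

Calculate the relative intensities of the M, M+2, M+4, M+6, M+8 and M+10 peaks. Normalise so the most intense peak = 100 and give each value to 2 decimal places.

17.86 : 66.82 : 100.00 : 74.83 : 27.99 : 4.19

The 5 Sb atoms are independent, so intensities follow the terms of (0.572 + 0.428)^5.
P(M) = 0.572^5 = 0.061232
P(M+2) = 5 × 0.572^4 × 0.428^1 = 0.229086
P(M+4) = 10 × 0.572^3 × 0.428^2 = 0.342827
P(M+6) = 10 × 0.572^2 × 0.428^3 = 0.256521
P(M+8) = 5 × 0.572^1 × 0.428^4 = 0.095971
P(M+10) = 0.428^5 = 0.014362
The M+4 peak is largest (0.342827); scaling to 100 gives 17.86 : 66.82 : 100.00 : 74.83 : 27.99 : 4.19.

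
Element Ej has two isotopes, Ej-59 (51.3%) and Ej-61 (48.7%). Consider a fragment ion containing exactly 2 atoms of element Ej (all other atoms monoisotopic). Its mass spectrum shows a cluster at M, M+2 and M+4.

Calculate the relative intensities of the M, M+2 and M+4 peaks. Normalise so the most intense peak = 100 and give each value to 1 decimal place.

Each Ej atom is independently Ej-59 (p = 0.513) or Ej-61 (q = 0.487); the cluster is the binomial expansion (p + q)^2.
P(M) = 0.513^2 = 0.263169
P(M+2) = 2 × 0.513^1 × 0.487^1 = 0.499662
P(M+4) = 0.487^2 = 0.237169
The M+2 peak is largest (0.499662); scaling to 100 gives 52.7 : 100.0 : 47.5.

52.7 : 100.0 : 47.5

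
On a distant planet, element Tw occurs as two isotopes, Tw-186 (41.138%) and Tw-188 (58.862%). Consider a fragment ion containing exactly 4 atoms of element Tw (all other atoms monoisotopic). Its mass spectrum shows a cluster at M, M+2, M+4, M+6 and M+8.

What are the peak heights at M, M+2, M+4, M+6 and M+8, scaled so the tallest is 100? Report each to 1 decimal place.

8.1 : 46.6 : 100.0 : 95.4 : 34.1

The 4 Tw atoms are independent, so intensities follow the terms of (0.41138 + 0.58862)^4.
P(M) = 0.41138^4 = 0.028640
P(M+2) = 4 × 0.41138^3 × 0.58862^1 = 0.163917
P(M+4) = 6 × 0.41138^2 × 0.58862^2 = 0.351810
P(M+6) = 4 × 0.41138^1 × 0.58862^3 = 0.335589
P(M+8) = 0.58862^4 = 0.120044
The M+4 peak is largest (0.351810); scaling to 100 gives 8.1 : 46.6 : 100.0 : 95.4 : 34.1.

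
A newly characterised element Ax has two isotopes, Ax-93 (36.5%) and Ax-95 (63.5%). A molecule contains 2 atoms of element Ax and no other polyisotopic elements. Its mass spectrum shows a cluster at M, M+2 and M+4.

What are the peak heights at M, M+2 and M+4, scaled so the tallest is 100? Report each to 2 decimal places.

The 2 Ax atoms are independent, so intensities follow the terms of (0.365 + 0.635)^2.
P(M) = 0.365^2 = 0.133225
P(M+2) = 2 × 0.365^1 × 0.635^1 = 0.463550
P(M+4) = 0.635^2 = 0.403225
The M+2 peak is largest (0.463550); scaling to 100 gives 28.74 : 100.00 : 86.99.

28.74 : 100.00 : 86.99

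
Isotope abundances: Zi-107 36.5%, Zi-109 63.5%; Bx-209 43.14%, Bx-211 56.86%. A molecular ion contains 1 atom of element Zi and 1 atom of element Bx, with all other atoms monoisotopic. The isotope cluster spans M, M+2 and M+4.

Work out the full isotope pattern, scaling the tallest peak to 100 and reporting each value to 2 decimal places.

32.70 : 100.00 : 74.99

Element Zi pattern (n=1): 0.3650 : 0.6350
Element Bx pattern (n=1): 0.4314 : 0.5686
Convolve the two distributions (both contribute in 2-u steps):
  M: 0.3650×0.4314 = 0.157461
  M+2: 0.3650×0.5686 + 0.6350×0.4314 = 0.481478
  M+4: 0.6350×0.5686 = 0.361061
Scale to base peak (0.481478) = 100: 32.70 : 100.00 : 74.99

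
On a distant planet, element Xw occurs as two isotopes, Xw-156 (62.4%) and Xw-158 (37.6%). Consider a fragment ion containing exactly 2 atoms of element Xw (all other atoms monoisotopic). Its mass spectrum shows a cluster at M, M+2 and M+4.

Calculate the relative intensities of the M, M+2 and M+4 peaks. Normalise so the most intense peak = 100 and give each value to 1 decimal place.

The 2 Xw atoms are independent, so intensities follow the terms of (0.624 + 0.376)^2.
P(M) = 0.624^2 = 0.389376
P(M+2) = 2 × 0.624^1 × 0.376^1 = 0.469248
P(M+4) = 0.376^2 = 0.141376
The M+2 peak is largest (0.469248); scaling to 100 gives 83.0 : 100.0 : 30.1.

83.0 : 100.0 : 30.1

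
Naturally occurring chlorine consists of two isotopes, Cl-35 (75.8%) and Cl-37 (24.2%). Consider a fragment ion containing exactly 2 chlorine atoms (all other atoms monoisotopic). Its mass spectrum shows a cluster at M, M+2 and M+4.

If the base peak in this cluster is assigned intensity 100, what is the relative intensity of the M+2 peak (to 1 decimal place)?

Term probabilities: M 0.5746, M+2 0.3669, M+4 0.0586. Base peak = M.
P(M) = C(2,0) × 0.758^2 × 0.242^0 = 1 × 0.574564 × 1.0000 = 0.574564 (base)
P(M+2) = C(2,1) × 0.758^1 × 0.242^1 = 2 × 0.7580 × 0.2420 = 0.366872
Relative intensity = 0.366872 / 0.574564 × 100 = 63.9

63.9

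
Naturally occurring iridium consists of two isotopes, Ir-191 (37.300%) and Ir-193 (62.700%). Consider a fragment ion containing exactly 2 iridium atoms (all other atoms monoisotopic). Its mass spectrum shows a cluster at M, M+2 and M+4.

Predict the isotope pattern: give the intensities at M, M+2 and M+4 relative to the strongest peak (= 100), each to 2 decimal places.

29.74 : 100.00 : 84.05

Each Ir atom is independently Ir-191 (p = 0.37300) or Ir-193 (q = 0.62700); the cluster is the binomial expansion (p + q)^2.
P(M) = 0.37300^2 = 0.139129
P(M+2) = 2 × 0.37300^1 × 0.62700^1 = 0.467742
P(M+4) = 0.62700^2 = 0.393129
The M+2 peak is largest (0.467742); scaling to 100 gives 29.74 : 100.00 : 84.05.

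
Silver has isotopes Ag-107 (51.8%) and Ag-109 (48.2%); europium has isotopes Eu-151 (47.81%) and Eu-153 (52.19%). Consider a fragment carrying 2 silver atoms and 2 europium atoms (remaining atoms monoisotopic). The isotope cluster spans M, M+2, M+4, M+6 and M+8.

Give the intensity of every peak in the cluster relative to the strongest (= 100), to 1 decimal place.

16.3 : 66.1 : 100.0 : 67.1 : 16.9

Silver pattern (n=2): 0.268324 : 0.499352 : 0.232324
Europium pattern (n=2): 0.22857961 : 0.49904078 : 0.27237961
Convolve the two distributions (both contribute in 2-u steps):
  M: 0.268324×0.22857961 = 0.061333
  M+2: 0.268324×0.49904078 + 0.499352×0.22857961 = 0.248046
  M+4: 0.268324×0.27237961 + 0.499352×0.49904078 + 0.232324×0.22857961 = 0.375388
  M+6: 0.499352×0.27237961 + 0.232324×0.49904078 = 0.251952
  M+8: 0.232324×0.27237961 = 0.063280
Scale to base peak (0.375388) = 100: 16.3 : 66.1 : 100.0 : 67.1 : 16.9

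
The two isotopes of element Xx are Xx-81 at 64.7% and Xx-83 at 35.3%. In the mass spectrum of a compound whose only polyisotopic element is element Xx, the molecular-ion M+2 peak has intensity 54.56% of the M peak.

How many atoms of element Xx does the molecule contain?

1

The M+2/M ratio from n Xx atoms is n · q/p = n · 0.353/0.647.
n = 0.5456 × 0.647/0.353 = 1.00 ≈ 1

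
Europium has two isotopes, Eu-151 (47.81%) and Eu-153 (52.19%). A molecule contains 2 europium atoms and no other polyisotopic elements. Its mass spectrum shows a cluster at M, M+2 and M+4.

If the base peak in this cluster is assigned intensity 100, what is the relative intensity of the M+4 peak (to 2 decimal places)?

54.58

Term probabilities: M 0.2286, M+2 0.4990, M+4 0.2724. Base peak = M+2.
P(M+2) = C(2,1) × 0.4781^1 × 0.5219^1 = 2 × 0.4781 × 0.5219 = 0.499041 (base)
P(M+4) = C(2,2) × 0.4781^0 × 0.5219^2 = 1 × 1.0000 × 0.27237961 = 0.272380
Relative intensity = 0.272380 / 0.499041 × 100 = 54.58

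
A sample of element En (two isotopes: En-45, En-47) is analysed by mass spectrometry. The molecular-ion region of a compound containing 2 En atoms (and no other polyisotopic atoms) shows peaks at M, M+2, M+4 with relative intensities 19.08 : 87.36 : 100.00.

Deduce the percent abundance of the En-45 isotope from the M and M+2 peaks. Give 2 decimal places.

If p is the fraction of En that is En-45, then I(M+2)/I(M) = [C(2,1)·p^1·(1−p)] / p^2 = 2·(1−p)/p = 87.36/19.08 = 4.5786
(1−p)/p = 4.5786/2 = 2.2893  ⇒  p = 1/(1 + 2.2893) = 0.3040
En-45: 30.40%, En-47: 69.60%.

30.40%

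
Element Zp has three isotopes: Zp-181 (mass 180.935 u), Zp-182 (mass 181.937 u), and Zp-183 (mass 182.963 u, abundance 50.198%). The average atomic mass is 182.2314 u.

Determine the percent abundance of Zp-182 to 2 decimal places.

Let x and y be the fractions of Zp-181 and Zp-182. Then x + y = 1 − 0.50198 = 0.49802 and 180.935x + 181.937y = 182.2314 − 0.50198×182.963 = 90.38763326.
Substituting: 180.935x + 181.937(0.49802 − x) = 90.38763326
(180.935 − 181.937)x = -0.22063148  ⇒  x = 0.22019, y = 0.27783
Zp-181: 22.02%, Zp-182: 27.78%.

27.78%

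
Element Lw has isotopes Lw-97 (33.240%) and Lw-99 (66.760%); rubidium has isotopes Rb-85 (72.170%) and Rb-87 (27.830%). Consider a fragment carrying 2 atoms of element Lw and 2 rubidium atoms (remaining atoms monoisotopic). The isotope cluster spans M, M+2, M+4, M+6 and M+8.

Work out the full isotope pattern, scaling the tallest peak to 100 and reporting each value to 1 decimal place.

Element Lw pattern (n=2): 0.11048976 : 0.44382048 : 0.44568976
Rubidium pattern (n=2): 0.52085089 : 0.40169822 : 0.07745089
Convolve the two distributions (both contribute in 2-u steps):
  M: 0.11048976×0.52085089 = 0.057549
  M+2: 0.11048976×0.40169822 + 0.44382048×0.52085089 = 0.275548
  M+4: 0.11048976×0.07745089 + 0.44382048×0.40169822 + 0.44568976×0.52085089 = 0.418977
  M+6: 0.44382048×0.07745089 + 0.44568976×0.40169822 = 0.213407
  M+8: 0.44568976×0.07745089 = 0.034519
Scale to base peak (0.418977) = 100: 13.7 : 65.8 : 100.0 : 50.9 : 8.2

13.7 : 65.8 : 100.0 : 50.9 : 8.2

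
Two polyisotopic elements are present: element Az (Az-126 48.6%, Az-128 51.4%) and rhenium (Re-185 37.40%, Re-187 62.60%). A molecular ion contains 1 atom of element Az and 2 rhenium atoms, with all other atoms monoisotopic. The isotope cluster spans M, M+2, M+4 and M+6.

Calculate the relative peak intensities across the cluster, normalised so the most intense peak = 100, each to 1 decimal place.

Element Az pattern (n=1): 0.4860 : 0.5140
Rhenium pattern (n=2): 0.139876 : 0.468248 : 0.391876
Convolve the two distributions (both contribute in 2-u steps):
  M: 0.4860×0.139876 = 0.067980
  M+2: 0.4860×0.468248 + 0.5140×0.139876 = 0.299465
  M+4: 0.4860×0.391876 + 0.5140×0.468248 = 0.431131
  M+6: 0.5140×0.391876 = 0.201424
Scale to base peak (0.431131) = 100: 15.8 : 69.5 : 100.0 : 46.7

15.8 : 69.5 : 100.0 : 46.7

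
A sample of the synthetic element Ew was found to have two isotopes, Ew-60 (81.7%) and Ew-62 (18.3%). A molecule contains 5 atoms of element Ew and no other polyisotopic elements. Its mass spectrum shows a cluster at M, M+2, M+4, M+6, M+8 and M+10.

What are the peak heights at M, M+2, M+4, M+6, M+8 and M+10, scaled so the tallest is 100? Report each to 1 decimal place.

89.3 : 100.0 : 44.8 : 10.0 : 1.1 : 0.1

Expanding (0.817 + 0.183)^5:
P(M) = 0.817^5 = 0.364007
P(M+2) = 5 × 0.817^4 × 0.183^1 = 0.407671
P(M+4) = 10 × 0.817^3 × 0.183^2 = 0.182628
P(M+6) = 10 × 0.817^2 × 0.183^3 = 0.040907
P(M+8) = 5 × 0.817^1 × 0.183^4 = 0.004581
P(M+10) = 0.183^5 = 0.000205
The M+2 peak is largest (0.407671); scaling to 100 gives 89.3 : 100.0 : 44.8 : 10.0 : 1.1 : 0.1.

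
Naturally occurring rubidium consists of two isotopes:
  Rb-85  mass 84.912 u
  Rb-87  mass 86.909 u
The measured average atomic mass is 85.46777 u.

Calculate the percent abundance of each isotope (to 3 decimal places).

Rb-85: 72.170%, Rb-87: 27.830%

Let x be the fractional abundance of Rb-85; then Rb-87 has abundance 1 − x.
84.912·x + 86.909·(1 − x) = 85.46777
(84.912 − 86.909)·x = 85.46777 − 86.909
x = -1.44123 / -1.997 = 0.72170 → 72.170% Rb-85, 27.830% Rb-87.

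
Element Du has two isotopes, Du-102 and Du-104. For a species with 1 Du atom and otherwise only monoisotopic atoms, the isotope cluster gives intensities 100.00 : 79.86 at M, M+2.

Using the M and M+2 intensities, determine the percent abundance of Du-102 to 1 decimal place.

55.6%

If p is the fraction of Du that is Du-102, then I(M+2)/I(M) = [C(1,1)·p^0·(1−p)] / p^1 = 1·(1−p)/p = 79.86/100.00 = 0.7986
(1−p)/p = 0.7986/1 = 0.7986  ⇒  p = 1/(1 + 0.7986) = 0.5560
Du-102: 55.6%, Du-104: 44.4%.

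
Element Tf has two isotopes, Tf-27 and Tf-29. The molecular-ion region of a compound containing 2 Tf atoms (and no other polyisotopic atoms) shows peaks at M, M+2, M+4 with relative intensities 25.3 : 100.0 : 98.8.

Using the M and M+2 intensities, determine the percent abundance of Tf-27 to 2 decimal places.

Let p = fractional abundance of Tf-27. I(M+2)/I(M) = [C(2,1)·p^1·(1−p)] / p^2 = 2·(1−p)/p = 100.0/25.3 = 3.9526
(1−p)/p = 3.9526/2 = 1.9763  ⇒  p = 1/(1 + 1.9763) = 0.3360
Tf-27: 33.60%, Tf-29: 66.40%.

33.60%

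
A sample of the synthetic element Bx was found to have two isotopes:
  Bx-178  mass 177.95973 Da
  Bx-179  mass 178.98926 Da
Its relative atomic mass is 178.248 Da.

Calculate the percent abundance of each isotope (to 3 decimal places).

Bx-178: 72.000%, Bx-179: 28.000%

Writing the weighted mean with unknown fraction x of Bx-178:
177.95973·x + 178.98926·(1 − x) = 178.248
(177.95973 − 178.98926)·x = 178.248 − 178.98926
x = -0.74126 / -1.02953 = 0.72000 → 72.000% Bx-178, 28.000% Bx-179.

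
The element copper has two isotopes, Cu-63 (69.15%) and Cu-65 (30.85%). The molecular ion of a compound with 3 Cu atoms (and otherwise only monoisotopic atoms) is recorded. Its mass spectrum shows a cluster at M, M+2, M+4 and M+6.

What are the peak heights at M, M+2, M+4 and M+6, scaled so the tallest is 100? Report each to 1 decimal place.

Expanding (0.6915 + 0.3085)^3:
P(M) = 0.6915^3 = 0.330656
P(M+2) = 3 × 0.6915^2 × 0.3085^1 = 0.442548
P(M+4) = 3 × 0.6915^1 × 0.3085^2 = 0.197435
P(M+6) = 0.3085^3 = 0.029361
The M+2 peak is largest (0.442548); scaling to 100 gives 74.7 : 100.0 : 44.6 : 6.6.

74.7 : 100.0 : 44.6 : 6.6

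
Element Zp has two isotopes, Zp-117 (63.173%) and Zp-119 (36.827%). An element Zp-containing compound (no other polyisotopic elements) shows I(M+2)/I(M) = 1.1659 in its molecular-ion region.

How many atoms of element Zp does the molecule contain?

The M+2/M ratio from n Zp atoms is n · q/p = n · 0.36827/0.63173.
n = 1.1659 × 0.63173/0.36827 = 2.00 ≈ 2

2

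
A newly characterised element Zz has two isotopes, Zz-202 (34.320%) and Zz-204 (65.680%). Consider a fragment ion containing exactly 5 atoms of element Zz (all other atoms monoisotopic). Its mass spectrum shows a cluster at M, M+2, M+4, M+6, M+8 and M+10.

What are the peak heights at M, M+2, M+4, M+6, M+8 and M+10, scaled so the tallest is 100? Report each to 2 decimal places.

Expanding (0.34320 + 0.65680)^5:
P(M) = 0.34320^5 = 0.004761
P(M+2) = 5 × 0.34320^4 × 0.65680^1 = 0.045561
P(M+4) = 10 × 0.34320^3 × 0.65680^2 = 0.174385
P(M+6) = 10 × 0.34320^2 × 0.65680^3 = 0.333729
P(M+8) = 5 × 0.34320^1 × 0.65680^4 = 0.319337
P(M+10) = 0.65680^5 = 0.122227
The M+6 peak is largest (0.333729); scaling to 100 gives 1.43 : 13.65 : 52.25 : 100.00 : 95.69 : 36.62.

1.43 : 13.65 : 52.25 : 100.00 : 95.69 : 36.62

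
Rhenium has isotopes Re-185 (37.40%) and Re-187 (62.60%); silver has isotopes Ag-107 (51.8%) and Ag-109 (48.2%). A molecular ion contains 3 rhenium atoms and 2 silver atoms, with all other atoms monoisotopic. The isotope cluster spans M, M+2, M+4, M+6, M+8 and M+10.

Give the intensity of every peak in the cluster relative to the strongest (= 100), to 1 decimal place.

Rhenium pattern (n=3): 0.05231362 : 0.26268713 : 0.43968487 : 0.24531438
Silver pattern (n=2): 0.268324 : 0.499352 : 0.232324
Convolve the two distributions (both contribute in 2-u steps):
  M: 0.05231362×0.268324 = 0.014037
  M+2: 0.05231362×0.499352 + 0.26268713×0.268324 = 0.096608
  M+4: 0.05231362×0.232324 + 0.26268713×0.499352 + 0.43968487×0.268324 = 0.261305
  M+6: 0.26268713×0.232324 + 0.43968487×0.499352 + 0.24531438×0.268324 = 0.346410
  M+8: 0.43968487×0.232324 + 0.24531438×0.499352 = 0.224648
  M+10: 0.24531438×0.232324 = 0.056992
Scale to base peak (0.346410) = 100: 4.1 : 27.9 : 75.4 : 100.0 : 64.9 : 16.5

4.1 : 27.9 : 75.4 : 100.0 : 64.9 : 16.5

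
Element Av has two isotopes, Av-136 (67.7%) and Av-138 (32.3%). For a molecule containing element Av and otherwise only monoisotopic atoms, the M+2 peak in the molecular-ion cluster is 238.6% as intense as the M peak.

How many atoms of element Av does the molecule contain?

5

For n independent Av atoms, I(M+2)/I(M) = n · (abundance Av-138) / (abundance Av-136) = n · 0.323/0.677.
n = 2.386 × 0.677/0.323 = 5.00 ≈ 5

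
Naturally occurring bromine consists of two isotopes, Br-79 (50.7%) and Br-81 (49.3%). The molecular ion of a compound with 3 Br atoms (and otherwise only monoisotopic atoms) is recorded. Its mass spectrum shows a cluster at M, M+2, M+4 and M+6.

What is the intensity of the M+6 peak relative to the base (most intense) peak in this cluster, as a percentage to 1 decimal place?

31.5%

Term probabilities: M 0.1303, M+2 0.3802, M+4 0.3697, M+6 0.1198. Base peak = M+2.
P(M+2) = C(3,1) × 0.507^2 × 0.493^1 = 3 × 0.257049 × 0.4930 = 0.380175 (base)
P(M+6) = C(3,3) × 0.507^0 × 0.493^3 = 1 × 1.0000 × 0.11982316 = 0.119823
Relative intensity = 0.119823 / 0.380175 × 100 = 31.5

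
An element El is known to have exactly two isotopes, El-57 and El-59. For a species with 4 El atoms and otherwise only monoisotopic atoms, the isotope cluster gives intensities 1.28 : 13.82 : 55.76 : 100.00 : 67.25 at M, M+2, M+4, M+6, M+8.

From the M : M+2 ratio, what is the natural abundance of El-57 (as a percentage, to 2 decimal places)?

If p is the fraction of El that is El-57, then I(M+2)/I(M) = [C(4,1)·p^3·(1−p)] / p^4 = 4·(1−p)/p = 13.82/1.28 = 10.7969
(1−p)/p = 10.7969/4 = 2.6992  ⇒  p = 1/(1 + 2.6992) = 0.2703
El-57: 27.03%, El-59: 72.97%.

27.03%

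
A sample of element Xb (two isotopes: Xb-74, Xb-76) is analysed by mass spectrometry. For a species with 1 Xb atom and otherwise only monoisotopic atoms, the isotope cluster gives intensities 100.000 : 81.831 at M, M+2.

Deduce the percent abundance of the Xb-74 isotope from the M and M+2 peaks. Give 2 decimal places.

55.00%

Let p = fractional abundance of Xb-74. I(M+2)/I(M) = [C(1,1)·p^0·(1−p)] / p^1 = 1·(1−p)/p = 81.831/100.000 = 0.8183
(1−p)/p = 0.8183/1 = 0.8183  ⇒  p = 1/(1 + 0.8183) = 0.5500
Xb-74: 55.00%, Xb-76: 45.00%.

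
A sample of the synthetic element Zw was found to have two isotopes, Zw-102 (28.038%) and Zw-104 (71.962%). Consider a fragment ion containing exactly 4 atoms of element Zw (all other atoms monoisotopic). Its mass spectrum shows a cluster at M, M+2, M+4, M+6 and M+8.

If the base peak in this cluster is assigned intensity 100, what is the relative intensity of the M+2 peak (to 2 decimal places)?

(0.28038 + 0.71962)^4 gives M 0.0062, M+2 0.0634, M+4 0.2443, M+6 0.4179, M+8 0.2682; the largest is M+6.
P(M+6) = C(4,3) × 0.28038^1 × 0.71962^3 = 4 × 0.28038 × 0.37265734 = 0.417943 (base)
P(M+2) = C(4,1) × 0.28038^3 × 0.71962^1 = 4 × 0.0220415 × 0.71962 = 0.063446
Relative intensity = 0.063446 / 0.417943 × 100 = 15.18

15.18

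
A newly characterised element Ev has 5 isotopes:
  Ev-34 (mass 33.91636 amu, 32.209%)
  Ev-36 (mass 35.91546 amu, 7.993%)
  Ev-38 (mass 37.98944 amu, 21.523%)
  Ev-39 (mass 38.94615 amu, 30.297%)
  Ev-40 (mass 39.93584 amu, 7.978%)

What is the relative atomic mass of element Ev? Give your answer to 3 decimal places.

36.957 amu

Weight each isotope mass by its fractional abundance: 0.32209 × 33.91636 + 0.07993 × 35.91546 + 0.21523 × 37.98944 + 0.30297 × 38.94615 + 0.07978 × 39.93584
= 10.924120 + 2.870723 + 8.176467 + 11.799515 + 3.186081 = 36.956906 amu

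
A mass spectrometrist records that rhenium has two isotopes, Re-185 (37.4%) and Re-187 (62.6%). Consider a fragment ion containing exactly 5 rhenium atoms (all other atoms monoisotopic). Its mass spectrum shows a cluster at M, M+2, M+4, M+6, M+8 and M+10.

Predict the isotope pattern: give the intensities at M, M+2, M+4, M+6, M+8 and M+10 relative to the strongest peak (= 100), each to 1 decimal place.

The 5 Re atoms are independent, so intensities follow the terms of (0.374 + 0.626)^5.
P(M) = 0.374^5 = 0.007317
P(M+2) = 5 × 0.374^4 × 0.626^1 = 0.061239
P(M+4) = 10 × 0.374^3 × 0.626^2 = 0.205005
P(M+6) = 10 × 0.374^2 × 0.626^3 = 0.343136
P(M+8) = 5 × 0.374^1 × 0.626^4 = 0.287170
P(M+10) = 0.626^5 = 0.096133
The M+6 peak is largest (0.343136); scaling to 100 gives 2.1 : 17.8 : 59.7 : 100.0 : 83.7 : 28.0.

2.1 : 17.8 : 59.7 : 100.0 : 83.7 : 28.0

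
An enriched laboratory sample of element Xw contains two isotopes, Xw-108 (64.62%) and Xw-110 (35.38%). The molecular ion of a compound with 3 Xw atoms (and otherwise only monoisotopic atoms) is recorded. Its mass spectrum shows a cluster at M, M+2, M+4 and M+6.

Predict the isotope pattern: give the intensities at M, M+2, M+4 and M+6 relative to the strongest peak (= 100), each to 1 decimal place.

The 3 Xw atoms are independent, so intensities follow the terms of (0.6462 + 0.3538)^3.
P(M) = 0.6462^3 = 0.269837
P(M+2) = 3 × 0.6462^2 × 0.3538^1 = 0.443214
P(M+4) = 3 × 0.6462^1 × 0.3538^2 = 0.242663
P(M+6) = 0.3538^3 = 0.044287
The M+2 peak is largest (0.443214); scaling to 100 gives 60.9 : 100.0 : 54.8 : 10.0.

60.9 : 100.0 : 54.8 : 10.0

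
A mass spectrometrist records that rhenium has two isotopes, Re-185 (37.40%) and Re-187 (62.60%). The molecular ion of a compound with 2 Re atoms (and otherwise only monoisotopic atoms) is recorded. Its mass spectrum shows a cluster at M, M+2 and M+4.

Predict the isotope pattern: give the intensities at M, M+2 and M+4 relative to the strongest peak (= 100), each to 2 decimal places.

29.87 : 100.00 : 83.69

Expanding (0.3740 + 0.6260)^2:
P(M) = 0.3740^2 = 0.139876
P(M+2) = 2 × 0.3740^1 × 0.6260^1 = 0.468248
P(M+4) = 0.6260^2 = 0.391876
The M+2 peak is largest (0.468248); scaling to 100 gives 29.87 : 100.00 : 83.69.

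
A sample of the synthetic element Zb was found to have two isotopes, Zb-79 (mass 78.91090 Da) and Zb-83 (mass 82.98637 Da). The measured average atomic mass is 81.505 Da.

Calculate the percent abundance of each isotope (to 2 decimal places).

Zb-79: 36.35%, Zb-83: 63.65%

Let x be the fractional abundance of Zb-79; then Zb-83 has abundance 1 − x.
78.91090·x + 82.98637·(1 − x) = 81.505
(78.91090 − 82.98637)·x = 81.505 − 82.98637
x = -1.48137 / -4.07547 = 0.36348 → 36.35% Zb-79, 63.65% Zb-83.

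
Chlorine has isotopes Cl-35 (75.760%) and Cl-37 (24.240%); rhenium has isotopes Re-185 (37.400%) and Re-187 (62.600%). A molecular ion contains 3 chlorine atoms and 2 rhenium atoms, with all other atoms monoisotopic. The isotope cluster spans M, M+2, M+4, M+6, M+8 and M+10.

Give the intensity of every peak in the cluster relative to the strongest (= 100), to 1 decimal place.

15.8 : 68.1 : 100.0 : 59.3 : 15.3 : 1.5

Chlorine pattern (n=3): 0.4348304 : 0.41738208 : 0.13354464 : 0.01424288
Rhenium pattern (n=2): 0.139876 : 0.468248 : 0.391876
Convolve the two distributions (both contribute in 2-u steps):
  M: 0.4348304×0.139876 = 0.060822
  M+2: 0.4348304×0.468248 + 0.41738208×0.139876 = 0.261990
  M+4: 0.4348304×0.391876 + 0.41738208×0.468248 + 0.13354464×0.139876 = 0.384518
  M+6: 0.41738208×0.391876 + 0.13354464×0.468248 + 0.01424288×0.139876 = 0.228086
  M+8: 0.13354464×0.391876 + 0.01424288×0.468248 = 0.059002
  M+10: 0.01424288×0.391876 = 0.005581
Scale to base peak (0.384518) = 100: 15.8 : 68.1 : 100.0 : 59.3 : 15.3 : 1.5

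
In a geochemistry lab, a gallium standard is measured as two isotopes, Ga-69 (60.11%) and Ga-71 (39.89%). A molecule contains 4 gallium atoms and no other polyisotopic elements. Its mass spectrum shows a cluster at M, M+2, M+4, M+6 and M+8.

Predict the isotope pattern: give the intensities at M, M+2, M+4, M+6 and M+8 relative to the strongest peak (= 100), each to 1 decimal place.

37.7 : 100.0 : 99.5 : 44.0 : 7.3

Each Ga atom is independently Ga-69 (p = 0.6011) or Ga-71 (q = 0.3989); the cluster is the binomial expansion (p + q)^4.
P(M) = 0.6011^4 = 0.130553
P(M+2) = 4 × 0.6011^3 × 0.3989^1 = 0.346549
P(M+4) = 6 × 0.6011^2 × 0.3989^2 = 0.344963
P(M+6) = 4 × 0.6011^1 × 0.3989^3 = 0.152616
P(M+8) = 0.3989^4 = 0.025320
The M+2 peak is largest (0.346549); scaling to 100 gives 37.7 : 100.0 : 99.5 : 44.0 : 7.3.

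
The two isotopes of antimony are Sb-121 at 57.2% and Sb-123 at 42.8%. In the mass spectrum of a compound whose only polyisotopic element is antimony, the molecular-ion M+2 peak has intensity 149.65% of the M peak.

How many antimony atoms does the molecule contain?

2

The M+2/M ratio from n Sb atoms is n · q/p = n · 0.428/0.572.
n = 1.4965 × 0.572/0.428 = 2.00 ≈ 2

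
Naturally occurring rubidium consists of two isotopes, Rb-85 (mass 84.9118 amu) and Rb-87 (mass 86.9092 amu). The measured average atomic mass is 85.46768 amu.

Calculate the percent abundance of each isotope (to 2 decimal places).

Rb-85: 72.17%, Rb-87: 27.83%

With x = fraction of Rb-85 (so Rb-87 is 1 − x):
84.9118·x + 86.9092·(1 − x) = 85.46768
(84.9118 − 86.9092)·x = 85.46768 − 86.9092
x = -1.44152 / -1.9974 = 0.72170 → 72.17% Rb-85, 27.83% Rb-87.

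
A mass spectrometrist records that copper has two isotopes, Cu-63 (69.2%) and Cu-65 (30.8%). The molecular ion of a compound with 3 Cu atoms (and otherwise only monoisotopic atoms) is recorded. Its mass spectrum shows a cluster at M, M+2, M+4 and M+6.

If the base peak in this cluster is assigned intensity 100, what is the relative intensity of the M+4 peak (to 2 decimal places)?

44.51

Binomial terms of (0.692 + 0.308)^3: M 0.3314, M+2 0.4425, M+4 0.1969, M+6 0.0292 → M+2 is the base peak.
P(M+2) = C(3,1) × 0.692^2 × 0.308^1 = 3 × 0.478864 × 0.3080 = 0.442470 (base)
P(M+4) = C(3,2) × 0.692^1 × 0.308^2 = 3 × 0.6920 × 0.094864 = 0.196938
Relative intensity = 0.196938 / 0.442470 × 100 = 44.51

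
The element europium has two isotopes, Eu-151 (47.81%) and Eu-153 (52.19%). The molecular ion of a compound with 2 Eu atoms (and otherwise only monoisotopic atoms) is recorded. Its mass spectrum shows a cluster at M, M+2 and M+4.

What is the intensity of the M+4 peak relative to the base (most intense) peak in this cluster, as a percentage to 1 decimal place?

Binomial terms of (0.4781 + 0.5219)^2: M 0.2286, M+2 0.4990, M+4 0.2724 → M+2 is the base peak.
P(M+2) = C(2,1) × 0.4781^1 × 0.5219^1 = 2 × 0.4781 × 0.5219 = 0.499041 (base)
P(M+4) = C(2,2) × 0.4781^0 × 0.5219^2 = 1 × 1.0000 × 0.27237961 = 0.272380
Relative intensity = 0.272380 / 0.499041 × 100 = 54.6

54.6%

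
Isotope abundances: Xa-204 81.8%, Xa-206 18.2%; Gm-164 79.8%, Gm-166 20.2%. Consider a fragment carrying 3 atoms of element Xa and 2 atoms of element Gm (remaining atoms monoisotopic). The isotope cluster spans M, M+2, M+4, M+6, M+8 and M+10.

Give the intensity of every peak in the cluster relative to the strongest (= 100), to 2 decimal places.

Element Xa pattern (n=3): 0.54734343 : 0.3653417 : 0.0812863 : 0.00602857
Element Gm pattern (n=2): 0.636804 : 0.322392 : 0.040804
Convolve the two distributions (both contribute in 2-u steps):
  M: 0.54734343×0.636804 = 0.348550
  M+2: 0.54734343×0.322392 + 0.3653417×0.636804 = 0.409110
  M+4: 0.54734343×0.040804 + 0.3653417×0.322392 + 0.0812863×0.636804 = 0.191880
  M+6: 0.3653417×0.040804 + 0.0812863×0.322392 + 0.00602857×0.636804 = 0.044952
  M+8: 0.0812863×0.040804 + 0.00602857×0.322392 = 0.005260
  M+10: 0.00602857×0.040804 = 0.000246
Scale to base peak (0.409110) = 100: 85.20 : 100.00 : 46.90 : 10.99 : 1.29 : 0.06

85.20 : 100.00 : 46.90 : 10.99 : 1.29 : 0.06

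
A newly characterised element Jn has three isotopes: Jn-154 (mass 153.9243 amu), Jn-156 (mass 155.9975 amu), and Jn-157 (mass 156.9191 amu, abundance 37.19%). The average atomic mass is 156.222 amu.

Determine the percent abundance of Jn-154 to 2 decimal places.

The remaining 62.81% is split between Jn-154 (fraction x) and Jn-156 (fraction 0.6281 − x).
Substituting: 153.9243x + 155.9975(0.6281 − x) = 97.86378671
(153.9243 − 155.9975)x = -0.11824304  ⇒  x = 0.05703, y = 0.57107
Jn-154: 5.70%, Jn-156: 57.11%.

5.70%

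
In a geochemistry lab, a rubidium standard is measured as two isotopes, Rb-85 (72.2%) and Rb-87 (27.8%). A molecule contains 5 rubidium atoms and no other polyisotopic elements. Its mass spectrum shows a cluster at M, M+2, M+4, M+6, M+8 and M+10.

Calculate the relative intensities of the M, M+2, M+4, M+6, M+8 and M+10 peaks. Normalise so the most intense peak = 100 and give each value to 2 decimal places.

51.94 : 100.00 : 77.01 : 29.65 : 5.71 : 0.44

Expanding (0.722 + 0.278)^5:
P(M) = 0.722^5 = 0.196194
P(M+2) = 5 × 0.722^4 × 0.278^1 = 0.377714
P(M+4) = 10 × 0.722^3 × 0.278^2 = 0.290872
P(M+6) = 10 × 0.722^2 × 0.278^3 = 0.111998
P(M+8) = 5 × 0.722^1 × 0.278^4 = 0.021562
P(M+10) = 0.278^5 = 0.001660
The M+2 peak is largest (0.377714); scaling to 100 gives 51.94 : 100.00 : 77.01 : 29.65 : 5.71 : 0.44.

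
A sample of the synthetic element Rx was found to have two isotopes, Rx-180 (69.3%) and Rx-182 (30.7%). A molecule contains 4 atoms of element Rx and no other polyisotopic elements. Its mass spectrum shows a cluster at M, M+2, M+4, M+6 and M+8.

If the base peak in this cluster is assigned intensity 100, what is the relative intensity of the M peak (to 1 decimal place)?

56.4

Binomial terms of (0.693 + 0.307)^4: M 0.2306, M+2 0.4087, M+4 0.2716, M+6 0.0802, M+8 0.0089 → M+2 is the base peak.
P(M+2) = C(4,1) × 0.693^3 × 0.307^1 = 4 × 0.33281256 × 0.3070 = 0.408694 (base)
P(M) = C(4,0) × 0.693^4 × 0.307^0 = 1 × 0.2306391 × 1.0000 = 0.230639
Relative intensity = 0.230639 / 0.408694 × 100 = 56.4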